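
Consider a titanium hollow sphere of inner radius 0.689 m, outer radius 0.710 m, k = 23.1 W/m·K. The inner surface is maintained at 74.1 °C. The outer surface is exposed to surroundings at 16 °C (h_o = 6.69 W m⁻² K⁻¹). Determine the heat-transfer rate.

Q = 2.45 kW

Treat each layer as a resistance in series:
  R_titanium = (1/0.689 − 1/0.710)/(4πk) = 0.04293/(4π·23.1) = 1.479×10^-4 K/W
  R_conv,out = 1/(4πr²h) = 1/(4π·0.710²·6.69) = 0.02360 K/W
ΣR = 1.479×10^-4 + 0.02360 = 0.02375 K/W
Q = ΔT/ΣR = (74.1 °C − 16 °C)/0.02375 = 2450 W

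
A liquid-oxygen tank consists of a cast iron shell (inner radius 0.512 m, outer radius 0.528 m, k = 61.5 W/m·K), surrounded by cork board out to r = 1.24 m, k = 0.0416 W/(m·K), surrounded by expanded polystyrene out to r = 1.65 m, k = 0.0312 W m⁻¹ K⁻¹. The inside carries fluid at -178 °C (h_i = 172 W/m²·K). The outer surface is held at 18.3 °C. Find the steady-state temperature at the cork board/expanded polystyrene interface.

T = -20.4 °C

Series thermal resistances, inner to outer:
  R_conv,in = 1/(4πr²h) = 1/(4π·0.512²·172) = 0.001765 K/W
  R_cast iron = (1/0.512 − 1/0.528)/(4πk) = 0.05919/(4π·61.5) = 7.658×10^-5 K/W
  R_cork board = (1/0.528 − 1/1.24)/(4πk) = 1.087/(4π·0.0416) = 2.080 K/W
  R_expanded polystyrene = (1/1.24 − 1/1.65)/(4πk) = 0.2004/(4π·0.0312) = 0.5111 K/W
ΣR = 0.001765 + 7.658×10^-5 + 2.080 + 0.5111 = 2.593 K/W
Q = ΔT/ΣR = (-178 °C − 18.3 °C)/2.593 = -75.70 W
From the inner boundary to the cork board/expanded polystyrene interface, ΣR_partial = 2.082 K/W.
T_interface = T_in − Q·ΣR_partial = -178 °C − (-75.70)(2.082) = -20.4 °C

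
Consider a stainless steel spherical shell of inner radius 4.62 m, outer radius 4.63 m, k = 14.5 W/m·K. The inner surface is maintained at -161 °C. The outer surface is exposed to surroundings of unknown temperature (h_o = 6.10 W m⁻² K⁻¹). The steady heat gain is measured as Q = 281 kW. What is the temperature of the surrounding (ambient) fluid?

Series resistances:
  R_stainless steel = (1/4.62 − 1/4.63)/(4πk) = 4.675×10^-4/(4π·14.5) = 2.566×10^-6 K/W
  R_conv,out = 1/(4πr²h) = 1/(4π·4.63²·6.10) = 6.086×10^-4 K/W
ΣR = 6.111×10^-4 K/W
ΔT = Q·ΣR = 2.81×10^5 × 6.111×10^-4 = 171.7 K
Heat flows inward, so T_out = T_in + ΔT = -161 + 171.7 = 10.7 °C

T_out = 10.7 °C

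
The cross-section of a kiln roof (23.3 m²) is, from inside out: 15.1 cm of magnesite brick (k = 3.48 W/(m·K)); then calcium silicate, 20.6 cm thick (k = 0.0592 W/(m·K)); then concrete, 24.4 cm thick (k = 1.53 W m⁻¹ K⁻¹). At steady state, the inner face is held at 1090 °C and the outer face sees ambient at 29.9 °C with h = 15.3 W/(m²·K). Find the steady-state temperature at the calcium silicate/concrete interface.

T = 93 °C

Treat each layer as a resistance in series:
  R_magnesite brick = L/(kA) = 0.151/(3.48·23.3) = 0.001862 K/W
  R_calcium silicate = L/(kA) = 0.206/(0.0592·23.3) = 0.1493 K/W
  R_concrete = L/(kA) = 0.244/(1.53·23.3) = 0.006845 K/W
  R_conv,out = 1/(hA) = 1/(15.3·23.3) = 0.002805 K/W
ΣR = 0.001862 + 0.1493 + 0.006845 + 0.002805 = 0.1608 K/W
Q = ΔT/ΣR = (1090 °C − 29.9 °C)/0.1608 = 6593 W
From the inner boundary to the calcium silicate/concrete interface, ΣR_partial = 0.1512 K/W.
T_interface = T_in − Q·ΣR_partial = 1090 °C − (6593)(0.1512) = 93 °C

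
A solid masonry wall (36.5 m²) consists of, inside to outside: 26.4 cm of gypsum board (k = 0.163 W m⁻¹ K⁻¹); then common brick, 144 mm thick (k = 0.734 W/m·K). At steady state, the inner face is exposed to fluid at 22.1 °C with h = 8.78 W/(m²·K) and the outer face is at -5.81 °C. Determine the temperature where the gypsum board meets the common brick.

T = -2.97 °C

Resistance network (inner→outer):
  R_conv,in = 1/(hA) = 1/(8.78·36.5) = 0.003120 K/W
  R_gypsum board = L/(kA) = 0.264/(0.163·36.5) = 0.04437 K/W
  R_common brick = L/(kA) = 0.144/(0.734·36.5) = 0.005375 K/W
ΣR = 0.003120 + 0.04437 + 0.005375 = 0.05287 K/W
Q = ΔT/ΣR = (22.1 °C − -5.81 °C)/0.05287 = 527.9 W
From the inner boundary to the gypsum board/common brick interface, ΣR_partial = 0.04749 K/W.
T_interface = T_in − Q·ΣR_partial = 22.1 °C − (527.9)(0.04749) = -2.97 °C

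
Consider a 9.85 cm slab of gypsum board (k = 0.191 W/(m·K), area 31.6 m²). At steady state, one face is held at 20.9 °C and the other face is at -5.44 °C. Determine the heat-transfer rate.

Q = 1610 W

Q = kA·ΔT/L = 0.191 × 31.6 × |20.9 °C − -5.44 °C| / 0.0985 = 1610 W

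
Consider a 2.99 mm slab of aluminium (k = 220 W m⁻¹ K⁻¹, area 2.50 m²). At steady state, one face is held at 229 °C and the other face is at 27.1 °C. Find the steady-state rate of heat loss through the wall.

Q = 3.71×10^7 W

Q = kA·ΔT/L = 220 × 2.50 × |229 °C − 27.1 °C| / 0.00299 = 3.71×10^7 W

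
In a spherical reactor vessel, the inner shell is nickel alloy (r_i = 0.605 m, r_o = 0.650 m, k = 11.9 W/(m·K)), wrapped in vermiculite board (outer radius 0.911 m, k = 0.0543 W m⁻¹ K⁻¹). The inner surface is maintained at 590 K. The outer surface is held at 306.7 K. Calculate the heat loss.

Q = 438 W

Series thermal resistances, inner to outer:
  R_nickel alloy = (1/0.605 − 1/0.650)/(4πk) = 0.1144/(4π·11.9) = 7.652×10^-4 K/W
  R_vermiculite board = (1/0.650 − 1/0.911)/(4πk) = 0.4408/(4π·0.0543) = 0.6460 K/W
ΣR = 7.652×10^-4 + 0.6460 = 0.6468 K/W
Q = ΔT/ΣR = (590 K − 306.7 K)/0.6468 = 438 W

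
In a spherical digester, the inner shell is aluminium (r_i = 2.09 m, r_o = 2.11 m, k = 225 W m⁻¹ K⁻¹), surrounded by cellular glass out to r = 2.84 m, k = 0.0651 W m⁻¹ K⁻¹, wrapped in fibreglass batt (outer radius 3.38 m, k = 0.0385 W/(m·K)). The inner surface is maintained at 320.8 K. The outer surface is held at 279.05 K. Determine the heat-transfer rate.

Q = 157 W

Series thermal resistances, inner to outer:
  R_aluminium = (1/2.09 − 1/2.11)/(4πk) = 0.004535/(4π·225) = 1.604×10^-6 K/W
  R_cellular glass = (1/2.11 − 1/2.84)/(4πk) = 0.1218/(4π·0.0651) = 0.1489 K/W
  R_fibreglass batt = (1/2.84 − 1/3.38)/(4πk) = 0.05625/(4π·0.0385) = 0.1163 K/W
ΣR = 1.604×10^-6 + 0.1489 + 0.1163 = 0.2652 K/W
Q = ΔT/ΣR = (320.8 K − 279.05 K)/0.2652 = 157 W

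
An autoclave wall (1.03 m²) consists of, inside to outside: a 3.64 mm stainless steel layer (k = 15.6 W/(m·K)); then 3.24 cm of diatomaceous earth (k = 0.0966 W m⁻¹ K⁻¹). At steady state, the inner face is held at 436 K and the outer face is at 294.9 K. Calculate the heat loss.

Series thermal resistances, inner to outer:
  R_stainless steel = L/(kA) = 0.00364/(15.6·1.03) = 2.265×10^-4 K/W
  R_diatomaceous earth = L/(kA) = 0.0324/(0.0966·1.03) = 0.3256 K/W
ΣR = 2.265×10^-4 + 0.3256 = 0.3258 K/W
Q = ΔT/ΣR = (436 K − 294.9 K)/0.3258 = 433 W

Q = 433 W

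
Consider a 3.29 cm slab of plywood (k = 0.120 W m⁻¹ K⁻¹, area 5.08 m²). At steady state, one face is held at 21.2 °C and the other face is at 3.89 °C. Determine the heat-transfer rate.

Q = 321 W

Q = kA·ΔT/L = 0.120 × 5.08 × |21.2 °C − 3.89 °C| / 0.0329 = 321 W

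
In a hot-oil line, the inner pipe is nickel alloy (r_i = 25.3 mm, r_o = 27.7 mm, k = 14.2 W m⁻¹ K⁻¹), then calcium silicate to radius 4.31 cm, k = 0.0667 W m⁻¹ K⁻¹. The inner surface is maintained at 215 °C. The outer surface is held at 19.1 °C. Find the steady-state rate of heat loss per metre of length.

Resistance network (inner→outer):
  R'_nickel alloy = ln(0.0277/0.0253)/(2πk) = 0.09063/(2π·14.2) = 0.001016 m·K/W
  R'_calcium silicate = ln(0.0431/0.0277)/(2πk) = 0.4421/(2π·0.0667) = 1.055 m·K/W
ΣR = 0.001016 + 1.055 = 1.056 m·K/W
Q' = ΔT/ΣR = (215 °C − 19.1 °C)/1.056 = 186 W/m

Q' = 186 W/m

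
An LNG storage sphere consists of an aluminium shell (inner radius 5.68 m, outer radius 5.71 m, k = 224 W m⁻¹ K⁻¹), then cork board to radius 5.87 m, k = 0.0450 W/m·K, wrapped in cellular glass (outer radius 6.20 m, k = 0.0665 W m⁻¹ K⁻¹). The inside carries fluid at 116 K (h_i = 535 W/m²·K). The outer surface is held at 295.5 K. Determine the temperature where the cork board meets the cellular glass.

Treat each layer as a resistance in series:
  R_conv,in = 1/(4πr²h) = 1/(4π·5.68²·535) = 4.610×10^-6 K/W
  R_aluminium = (1/5.68 − 1/5.71)/(4πk) = 9.250×10^-4/(4π·224) = 3.286×10^-7 K/W
  R_cork board = (1/5.71 − 1/5.87)/(4πk) = 0.004774/(4π·0.0450) = 0.008442 K/W
  R_cellular glass = (1/5.87 − 1/6.20)/(4πk) = 0.009067/(4π·0.0665) = 0.01085 K/W
ΣR = 4.610×10^-6 + 3.286×10^-7 + 0.008442 + 0.01085 = 0.01930 K/W
Q = ΔT/ΣR = (116 K − 295.5 K)/0.01930 = -9301 W
From the inner boundary to the cork board/cellular glass interface, ΣR_partial = 0.008447 K/W.
T_interface = T_in − Q·ΣR_partial = 116 K − (-9301)(0.008447) = 194.6 K

T = 194.6 K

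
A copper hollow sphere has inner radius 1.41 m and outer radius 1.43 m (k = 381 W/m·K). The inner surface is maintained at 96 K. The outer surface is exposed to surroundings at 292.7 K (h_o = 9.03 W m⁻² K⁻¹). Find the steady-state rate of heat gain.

Q = 45.6 kW

Treat each layer as a resistance in series:
  R_copper = (1/1.41 − 1/1.43)/(4πk) = 0.009919/(4π·381) = 2.072×10^-6 K/W
  R_conv,out = 1/(4πr²h) = 1/(4π·1.43²·9.03) = 0.004310 K/W
ΣR = 2.072×10^-6 + 0.004310 = 0.004312 K/W
Q = ΔT/ΣR = (96 K − 292.7 K)/0.004312 = -45600 W
(Negative Q ⇒ heat flows inward; heat gain = 45600 W.)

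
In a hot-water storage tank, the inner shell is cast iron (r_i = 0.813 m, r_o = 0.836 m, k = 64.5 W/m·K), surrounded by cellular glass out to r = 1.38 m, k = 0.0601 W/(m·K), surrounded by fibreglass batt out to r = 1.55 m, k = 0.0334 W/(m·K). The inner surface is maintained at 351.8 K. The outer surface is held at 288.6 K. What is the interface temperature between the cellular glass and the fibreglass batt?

Treat each layer as a resistance in series:
  R_cast iron = (1/0.813 − 1/0.836)/(4πk) = 0.03384/(4π·64.5) = 4.175×10^-5 K/W
  R_cellular glass = (1/0.836 − 1/1.38)/(4πk) = 0.4715/(4π·0.0601) = 0.6244 K/W
  R_fibreglass batt = (1/1.38 − 1/1.55)/(4πk) = 0.07948/(4π·0.0334) = 0.1894 K/W
ΣR = 4.175×10^-5 + 0.6244 + 0.1894 = 0.8138 K/W
Q = ΔT/ΣR = (351.8 K − 288.6 K)/0.8138 = 77.66 W
From the inner boundary to the cellular glass/fibreglass batt interface, ΣR_partial = 0.6244 K/W.
T_interface = T_in − Q·ΣR_partial = 351.8 K − (77.66)(0.6244) = 303.3 K

T = 303.3 K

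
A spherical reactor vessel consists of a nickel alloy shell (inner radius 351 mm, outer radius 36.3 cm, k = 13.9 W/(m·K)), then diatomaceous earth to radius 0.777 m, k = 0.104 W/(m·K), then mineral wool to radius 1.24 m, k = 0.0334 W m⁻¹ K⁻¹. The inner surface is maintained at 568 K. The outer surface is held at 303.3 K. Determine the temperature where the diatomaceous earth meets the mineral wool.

T = 437 K

Series thermal resistances, inner to outer:
  R_nickel alloy = (1/0.351 − 1/0.363)/(4πk) = 0.09418/(4π·13.9) = 5.392×10^-4 K/W
  R_diatomaceous earth = (1/0.363 − 1/0.777)/(4πk) = 1.468/(4π·0.104) = 1.123 K/W
  R_mineral wool = (1/0.777 − 1/1.24)/(4πk) = 0.4805/(4π·0.0334) = 1.145 K/W
ΣR = 5.392×10^-4 + 1.123 + 1.145 = 2.269 K/W
Q = ΔT/ΣR = (568 K − 303.3 K)/2.269 = 116.7 W
From the inner boundary to the diatomaceous earth/mineral wool interface, ΣR_partial = 1.124 K/W.
T_interface = T_in − Q·ΣR_partial = 568 K − (116.7)(1.124) = 437 K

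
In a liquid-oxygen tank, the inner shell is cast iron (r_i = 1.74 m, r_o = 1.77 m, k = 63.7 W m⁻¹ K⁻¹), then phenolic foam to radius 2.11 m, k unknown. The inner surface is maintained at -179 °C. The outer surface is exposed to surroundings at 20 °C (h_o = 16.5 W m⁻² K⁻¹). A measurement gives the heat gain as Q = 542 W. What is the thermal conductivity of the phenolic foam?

k = 0.0198 W/m·K

ΣR = ΔT/Q = |-179 − 20|/542 = 0.3672 K/W
Known resistances:
  R_cast iron = (1/1.74 − 1/1.77)/(4πk) = 0.009741/(4π·63.7) = 1.217×10^-5 K/W
  R_conv,out = 1/(4πr²h) = 1/(4π·2.11²·16.5) = 0.001083 K/W
R_phenolic foam = ΣR − ΣR_known = 0.3672 − 0.001095 = 0.3661 K/W
(1/r₁−1/r₂)/(4πk) = 0.3661 ⇒ k = 0.09104/(4π·0.3661) = 0.0198 W/m·K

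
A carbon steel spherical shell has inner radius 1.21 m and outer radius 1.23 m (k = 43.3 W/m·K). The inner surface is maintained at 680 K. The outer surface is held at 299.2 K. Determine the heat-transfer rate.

Q = 4πk·ΔT/(1/r₁ − 1/r₂) = 4π × 43.3 × 380.8 / (1/1.21 − 1/1.23) = 1.54×10^7 W

Q = 15400 kW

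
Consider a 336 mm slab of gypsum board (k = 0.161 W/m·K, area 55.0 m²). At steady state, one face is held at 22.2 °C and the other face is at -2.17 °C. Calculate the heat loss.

Q = kA·ΔT/L = 0.161 × 55.0 × |22.2 °C − -2.17 °C| / 0.336 = 642 W

Q = 642 W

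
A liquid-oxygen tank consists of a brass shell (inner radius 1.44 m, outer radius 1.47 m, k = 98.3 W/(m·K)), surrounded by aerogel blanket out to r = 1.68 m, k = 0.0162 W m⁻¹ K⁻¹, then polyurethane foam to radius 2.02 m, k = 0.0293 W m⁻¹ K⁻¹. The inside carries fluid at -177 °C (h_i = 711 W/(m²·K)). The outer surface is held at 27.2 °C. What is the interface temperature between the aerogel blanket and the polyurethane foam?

T = -53.3 °C

Treat each layer as a resistance in series:
  R_conv,in = 1/(4πr²h) = 1/(4π·1.44²·711) = 5.398×10^-5 K/W
  R_brass = (1/1.44 − 1/1.47)/(4πk) = 0.01417/(4π·98.3) = 1.147×10^-5 K/W
  R_aerogel blanket = (1/1.47 − 1/1.68)/(4πk) = 0.08503/(4π·0.0162) = 0.4177 K/W
  R_polyurethane foam = (1/1.68 − 1/2.02)/(4πk) = 0.1002/(4π·0.0293) = 0.2721 K/W
ΣR = 5.398×10^-5 + 1.147×10^-5 + 0.4177 + 0.2721 = 0.6899 K/W
Q = ΔT/ΣR = (-177 °C − 27.2 °C)/0.6899 = -296.0 W
From the inner boundary to the aerogel blanket/polyurethane foam interface, ΣR_partial = 0.4178 K/W.
T_interface = T_in − Q·ΣR_partial = -177 °C − (-296.0)(0.4178) = -53.3 °C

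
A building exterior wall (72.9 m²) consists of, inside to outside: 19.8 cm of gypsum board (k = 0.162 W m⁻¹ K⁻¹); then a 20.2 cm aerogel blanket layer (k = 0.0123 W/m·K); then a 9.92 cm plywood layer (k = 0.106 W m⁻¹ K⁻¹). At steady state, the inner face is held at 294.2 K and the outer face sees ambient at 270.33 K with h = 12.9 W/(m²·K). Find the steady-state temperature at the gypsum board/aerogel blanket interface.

Resistance network (inner→outer):
  R_gypsum board = L/(kA) = 0.198/(0.162·72.9) = 0.01677 K/W
  R_aerogel blanket = L/(kA) = 0.202/(0.0123·72.9) = 0.2253 K/W
  R_plywood = L/(kA) = 0.0992/(0.106·72.9) = 0.01284 K/W
  R_conv,out = 1/(hA) = 1/(12.9·72.9) = 0.001063 K/W
ΣR = 0.01677 + 0.2253 + 0.01284 + 0.001063 = 0.2560 K/W
Q = ΔT/ΣR = (294.2 K − 270.33 K)/0.2560 = 93.24 W
From the inner boundary to the gypsum board/aerogel blanket interface, ΣR_partial = 0.01677 K/W.
T_interface = T_in − Q·ΣR_partial = 294.2 K − (93.24)(0.01677) = 292.6 K

T = 292.6 K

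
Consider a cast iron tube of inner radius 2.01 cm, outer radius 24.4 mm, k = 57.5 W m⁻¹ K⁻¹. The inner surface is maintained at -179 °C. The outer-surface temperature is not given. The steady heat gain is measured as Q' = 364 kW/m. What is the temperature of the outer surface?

T_out = 16.3 °C

Sum the resistances:
  R'_cast iron = ln(0.0244/0.0201)/(2πk) = 0.1939/(2π·57.5) = 5.366×10^-4 m·K/W
ΣR = 5.366×10^-4 m·K/W
ΔT = Q'·ΣR = 3.64×10^5 × 5.366×10^-4 = 195.3 K
Heat flows inward, so T_out = T_in + ΔT = -179 + 195.3 = 16.3 °C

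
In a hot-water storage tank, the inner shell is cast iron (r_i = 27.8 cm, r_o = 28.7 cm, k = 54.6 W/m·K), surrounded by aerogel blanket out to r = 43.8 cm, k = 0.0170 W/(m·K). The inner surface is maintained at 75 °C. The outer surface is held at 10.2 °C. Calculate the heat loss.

Q = 11.5 W

Resistance network (inner→outer):
  R_cast iron = (1/0.278 − 1/0.287)/(4πk) = 0.1128/(4π·54.6) = 1.644×10^-4 K/W
  R_aerogel blanket = (1/0.287 − 1/0.438)/(4πk) = 1.201/(4π·0.0170) = 5.623 K/W
ΣR = 1.644×10^-4 + 5.623 = 5.623 K/W
Q = ΔT/ΣR = (75 °C − 10.2 °C)/5.623 = 11.5 W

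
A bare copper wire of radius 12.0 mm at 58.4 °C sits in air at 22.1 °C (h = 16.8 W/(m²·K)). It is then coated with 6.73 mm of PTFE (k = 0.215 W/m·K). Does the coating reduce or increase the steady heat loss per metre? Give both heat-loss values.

Critical radius for a cylinder: r_cr = k/h = 0.0128 m = 1.28 cm.
Outer radius after coating: r₂ = 0.0120 + 0.00673 = 0.01873 m.
r₁ < r_cr < r₂: heat loss rises to a maximum at r_cr then falls. Whether the coating helps depends on whether Q(r₂) has dropped back below Q(r₁).
Bare: R = 1/(2πr₁h) = 0.7895 m·K/W; Q = 36.3/0.7895 = 46.0 W/m.
Coated: R = R_cond + R_conv = 0.8354 m·K/W; Q = 36.3/0.8354 = 43.5 W/m.

reduces: 46.0 → 43.5 W/m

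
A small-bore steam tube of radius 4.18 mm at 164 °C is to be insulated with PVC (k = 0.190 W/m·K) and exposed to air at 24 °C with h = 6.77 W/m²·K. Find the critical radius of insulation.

For a cylinder, r_cr = k_ins/h = 0.190/6.77 = 0.0281 m = 2.81 cm

r_cr = 2.81 cm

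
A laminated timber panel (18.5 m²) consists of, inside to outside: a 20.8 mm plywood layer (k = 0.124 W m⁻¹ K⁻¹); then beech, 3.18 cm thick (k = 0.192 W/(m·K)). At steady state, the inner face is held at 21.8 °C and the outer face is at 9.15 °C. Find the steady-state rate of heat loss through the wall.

Treat each layer as a resistance in series:
  R_plywood = L/(kA) = 0.0208/(0.124·18.5) = 0.009067 K/W
  R_beech = L/(kA) = 0.0318/(0.192·18.5) = 0.008953 K/W
ΣR = 0.009067 + 0.008953 = 0.01802 K/W
Q = ΔT/ΣR = (21.8 °C − 9.15 °C)/0.01802 = 702 W

Q = 702 W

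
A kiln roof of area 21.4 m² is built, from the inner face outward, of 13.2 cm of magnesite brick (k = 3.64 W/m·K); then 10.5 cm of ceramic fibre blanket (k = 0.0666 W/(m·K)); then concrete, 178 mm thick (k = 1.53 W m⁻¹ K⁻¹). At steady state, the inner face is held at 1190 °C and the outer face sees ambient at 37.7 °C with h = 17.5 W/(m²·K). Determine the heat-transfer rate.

Q = 13800 W

Treat each layer as a resistance in series:
  R_magnesite brick = L/(kA) = 0.132/(3.64·21.4) = 0.001695 K/W
  R_ceramic fibre blanket = L/(kA) = 0.105/(0.0666·21.4) = 0.07367 K/W
  R_concrete = L/(kA) = 0.178/(1.53·21.4) = 0.005436 K/W
  R_conv,out = 1/(hA) = 1/(17.5·21.4) = 0.002670 K/W
ΣR = 0.001695 + 0.07367 + 0.005436 + 0.002670 = 0.08347 K/W
Q = ΔT/ΣR = (1190 °C − 37.7 °C)/0.08347 = 13800 W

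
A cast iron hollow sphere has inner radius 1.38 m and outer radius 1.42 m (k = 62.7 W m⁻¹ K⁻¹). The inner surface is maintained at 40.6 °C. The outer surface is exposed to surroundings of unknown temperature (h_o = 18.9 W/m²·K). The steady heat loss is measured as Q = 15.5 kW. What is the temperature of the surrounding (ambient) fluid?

T_out = 7.83 °C

Sum the resistances:
  R_cast iron = (1/1.38 − 1/1.42)/(4πk) = 0.02041/(4π·62.7) = 2.591×10^-5 K/W
  R_conv,out = 1/(4πr²h) = 1/(4π·1.42²·18.9) = 0.002088 K/W
ΣR = 0.002114 K/W
ΔT = Q·ΣR = 15500 × 0.002114 = 32.77 K
Heat flows outward, so T_out = T_in − ΔT = 40.6 − 32.77 = 7.83 °C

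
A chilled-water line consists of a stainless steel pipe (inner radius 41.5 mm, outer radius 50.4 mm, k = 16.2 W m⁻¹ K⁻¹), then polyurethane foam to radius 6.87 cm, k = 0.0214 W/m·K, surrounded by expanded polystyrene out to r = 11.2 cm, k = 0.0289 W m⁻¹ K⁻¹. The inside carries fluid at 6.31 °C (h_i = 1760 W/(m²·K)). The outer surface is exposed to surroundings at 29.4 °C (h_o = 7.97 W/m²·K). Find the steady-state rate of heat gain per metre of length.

Resistance network (inner→outer):
  R'_conv,in = 1/(2πr h) = 1/(2π·0.0415·1760) = 0.002179 m·K/W
  R'_stainless steel = ln(0.0504/0.0415)/(2πk) = 0.1943/(2π·16.2) = 0.001909 m·K/W
  R'_polyurethane foam = ln(0.0687/0.0504)/(2πk) = 0.3098/(2π·0.0214) = 2.304 m·K/W
  R'_expanded polystyrene = ln(0.112/0.0687)/(2πk) = 0.4887/(2π·0.0289) = 2.692 m·K/W
  R'_conv,out = 1/(2πr h) = 1/(2π·0.112·7.97) = 0.1783 m·K/W
ΣR = 0.002179 + 0.001909 + 2.304 + 2.692 + 0.1783 = 5.178 m·K/W
Q' = ΔT/ΣR = (6.31 °C − 29.4 °C)/5.178 = -4.46 W/m
(Negative Q' ⇒ heat flows inward; heat gain = 4.46 W/m.)

Q' = 4.46 W/m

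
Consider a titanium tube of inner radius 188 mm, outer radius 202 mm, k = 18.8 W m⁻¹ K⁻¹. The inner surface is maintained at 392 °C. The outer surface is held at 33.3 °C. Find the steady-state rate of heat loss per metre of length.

Q' = 2πk·ΔT/ln(r₂/r₁) = 2π × 18.8 × 358.7 / ln(0.202/0.188) = 5.90×10^5 W/m

Q' = 5.90×10^5 W/m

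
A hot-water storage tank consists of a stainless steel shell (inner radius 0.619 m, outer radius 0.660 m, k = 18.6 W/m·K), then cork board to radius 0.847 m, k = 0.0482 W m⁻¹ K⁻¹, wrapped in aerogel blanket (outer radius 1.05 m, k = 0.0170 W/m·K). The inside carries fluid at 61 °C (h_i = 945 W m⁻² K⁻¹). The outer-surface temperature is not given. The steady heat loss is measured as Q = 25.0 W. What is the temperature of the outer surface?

T_out = 20.5 °C

Sum the resistances:
  R_conv,in = 1/(4πr²h) = 1/(4π·0.619²·945) = 2.198×10^-4 K/W
  R_stainless steel = (1/0.619 − 1/0.660)/(4πk) = 0.1004/(4π·18.6) = 4.294×10^-4 K/W
  R_cork board = (1/0.660 − 1/0.847)/(4πk) = 0.3345/(4π·0.0482) = 0.5523 K/W
  R_aerogel blanket = (1/0.847 − 1/1.05)/(4πk) = 0.2283/(4π·0.0170) = 1.068 K/W
ΣR = 1.621 K/W
ΔT = Q·ΣR = 25.0 × 1.621 = 40.52 K
Heat flows outward, so T_out = T_in − ΔT = 61 − 40.52 = 20.5 °C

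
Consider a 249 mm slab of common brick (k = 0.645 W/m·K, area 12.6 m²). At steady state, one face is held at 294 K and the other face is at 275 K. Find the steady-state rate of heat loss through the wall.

Q = 620 W

Q = kA·ΔT/L = 0.645 × 12.6 × |294 K − 275 K| / 0.249 = 620 W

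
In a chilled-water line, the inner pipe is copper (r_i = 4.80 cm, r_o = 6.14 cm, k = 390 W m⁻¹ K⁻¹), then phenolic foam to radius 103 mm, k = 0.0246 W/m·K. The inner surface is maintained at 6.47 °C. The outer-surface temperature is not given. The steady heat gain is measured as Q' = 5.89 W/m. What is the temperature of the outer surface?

Series resistances:
  R'_copper = ln(0.0614/0.0480)/(2πk) = 0.2462/(2π·390) = 1.005×10^-4 m·K/W
  R'_phenolic foam = ln(0.103/0.0614)/(2πk) = 0.5173/(2π·0.0246) = 3.347 m·K/W
ΣR = 3.347 m·K/W
ΔT = Q'·ΣR = 5.89 × 3.347 = 19.71 K
Heat flows inward, so T_out = T_in + ΔT = 6.47 + 19.71 = 26.2 °C

T_out = 26.2 °C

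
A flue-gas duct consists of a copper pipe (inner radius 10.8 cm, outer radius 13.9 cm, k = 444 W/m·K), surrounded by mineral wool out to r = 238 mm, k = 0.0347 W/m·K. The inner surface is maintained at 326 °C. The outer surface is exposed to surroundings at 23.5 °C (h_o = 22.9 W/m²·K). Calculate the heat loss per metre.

Series thermal resistances, inner to outer:
  R'_copper = ln(0.139/0.108)/(2πk) = 0.2523/(2π·444) = 9.045×10^-5 m·K/W
  R'_mineral wool = ln(0.238/0.139)/(2πk) = 0.5378/(2π·0.0347) = 2.467 m·K/W
  R'_conv,out = 1/(2πr h) = 1/(2π·0.238·22.9) = 0.02920 m·K/W
ΣR = 9.045×10^-5 + 2.467 + 0.02920 = 2.496 m·K/W
Q' = ΔT/ΣR = (326 °C − 23.5 °C)/2.496 = 121 W/m

Q' = 121 W/m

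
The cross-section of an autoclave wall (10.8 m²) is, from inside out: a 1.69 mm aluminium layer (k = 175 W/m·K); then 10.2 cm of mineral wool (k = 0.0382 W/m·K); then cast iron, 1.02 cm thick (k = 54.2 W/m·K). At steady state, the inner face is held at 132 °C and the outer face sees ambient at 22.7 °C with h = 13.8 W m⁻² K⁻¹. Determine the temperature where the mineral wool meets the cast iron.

T = 25.6 °C

Series thermal resistances, inner to outer:
  R_aluminium = L/(kA) = 0.00169/(175·10.8) = 8.942×10^-7 K/W
  R_mineral wool = L/(kA) = 0.102/(0.0382·10.8) = 0.2472 K/W
  R_cast iron = L/(kA) = 0.0102/(54.2·10.8) = 1.743×10^-5 K/W
  R_conv,out = 1/(hA) = 1/(13.8·10.8) = 0.006710 K/W
ΣR = 8.942×10^-7 + 0.2472 + 1.743×10^-5 + 0.006710 = 0.2539 K/W
Q = ΔT/ΣR = (132 °C − 22.7 °C)/0.2539 = 430.5 W
From the inner boundary to the mineral wool/cast iron interface, ΣR_partial = 0.2472 K/W.
T_interface = T_in − Q·ΣR_partial = 132 °C − (430.5)(0.2472) = 25.6 °C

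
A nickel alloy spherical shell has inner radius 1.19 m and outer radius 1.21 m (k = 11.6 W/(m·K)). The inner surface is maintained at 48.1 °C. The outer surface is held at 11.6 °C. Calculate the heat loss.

Q = 3.83×10^5 W

Q = 4πk·ΔT/(1/r₁ − 1/r₂) = 4π × 11.6 × 36.5 / (1/1.19 − 1/1.21) = 3.83×10^5 W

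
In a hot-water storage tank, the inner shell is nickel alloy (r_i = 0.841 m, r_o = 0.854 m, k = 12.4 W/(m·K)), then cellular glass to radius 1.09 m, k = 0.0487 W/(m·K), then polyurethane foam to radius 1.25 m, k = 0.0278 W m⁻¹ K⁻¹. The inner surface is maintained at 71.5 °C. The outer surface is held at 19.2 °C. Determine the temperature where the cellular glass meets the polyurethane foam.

Treat each layer as a resistance in series:
  R_nickel alloy = (1/0.841 − 1/0.854)/(4πk) = 0.01810/(4π·12.4) = 1.162×10^-4 K/W
  R_cellular glass = (1/0.854 − 1/1.09)/(4πk) = 0.2535/(4π·0.0487) = 0.4143 K/W
  R_polyurethane foam = (1/1.09 − 1/1.25)/(4πk) = 0.1174/(4π·0.0278) = 0.3361 K/W
ΣR = 1.162×10^-4 + 0.4143 + 0.3361 = 0.7505 K/W
Q = ΔT/ΣR = (71.5 °C − 19.2 °C)/0.7505 = 69.69 W
From the inner boundary to the cellular glass/polyurethane foam interface, ΣR_partial = 0.4144 K/W.
T_interface = T_in − Q·ΣR_partial = 71.5 °C − (69.69)(0.4144) = 42.6 °C

T = 42.6 °C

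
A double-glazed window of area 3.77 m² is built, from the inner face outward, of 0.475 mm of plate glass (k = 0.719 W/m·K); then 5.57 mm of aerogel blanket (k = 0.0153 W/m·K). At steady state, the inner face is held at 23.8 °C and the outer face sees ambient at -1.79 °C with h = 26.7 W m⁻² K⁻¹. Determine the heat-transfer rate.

Q = 240 W

Treat each layer as a resistance in series:
  R_plate glass = L/(kA) = 4.75×10^-4/(0.719·3.77) = 1.752×10^-4 K/W
  R_aerogel blanket = L/(kA) = 0.00557/(0.0153·3.77) = 0.09657 K/W
  R_conv,out = 1/(hA) = 1/(26.7·3.77) = 0.009935 K/W
ΣR = 1.752×10^-4 + 0.09657 + 0.009935 = 0.1067 K/W
Q = ΔT/ΣR = (23.8 °C − -1.79 °C)/0.1067 = 240 W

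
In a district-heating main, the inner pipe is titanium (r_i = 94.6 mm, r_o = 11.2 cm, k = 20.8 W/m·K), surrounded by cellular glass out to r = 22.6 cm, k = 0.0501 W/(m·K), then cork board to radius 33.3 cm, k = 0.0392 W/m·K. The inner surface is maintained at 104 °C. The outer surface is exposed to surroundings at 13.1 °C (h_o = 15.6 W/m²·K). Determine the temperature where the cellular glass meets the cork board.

T = 51.1 °C

Series thermal resistances, inner to outer:
  R'_titanium = ln(0.112/0.0946)/(2πk) = 0.1688/(2π·20.8) = 0.001292 m·K/W
  R'_cellular glass = ln(0.226/0.112)/(2πk) = 0.7020/(2π·0.0501) = 2.230 m·K/W
  R'_cork board = ln(0.333/0.226)/(2πk) = 0.3876/(2π·0.0392) = 1.574 m·K/W
  R'_conv,out = 1/(2πr h) = 1/(2π·0.333·15.6) = 0.03064 m·K/W
ΣR = 0.001292 + 2.230 + 1.574 + 0.03064 = 3.836 m·K/W
Q' = ΔT/ΣR = (104 °C − 13.1 °C)/3.836 = 23.70 W/m
From the inner boundary to the cellular glass/cork board interface, ΣR_partial = 2.231 m·K/W.
T_interface = T_in − Q'·ΣR_partial = 104 °C − (23.70)(2.231) = 51.1 °C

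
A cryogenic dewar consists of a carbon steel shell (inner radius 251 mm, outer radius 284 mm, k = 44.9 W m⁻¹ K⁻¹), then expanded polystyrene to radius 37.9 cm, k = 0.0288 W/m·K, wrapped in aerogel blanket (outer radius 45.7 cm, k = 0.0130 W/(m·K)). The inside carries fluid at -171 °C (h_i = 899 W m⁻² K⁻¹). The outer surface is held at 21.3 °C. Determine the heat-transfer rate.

Series thermal resistances, inner to outer:
  R_conv,in = 1/(4πr²h) = 1/(4π·0.251²·899) = 0.001405 K/W
  R_carbon steel = (1/0.251 − 1/0.284)/(4πk) = 0.4629/(4π·44.9) = 8.205×10^-4 K/W
  R_expanded polystyrene = (1/0.284 − 1/0.379)/(4πk) = 0.8826/(4π·0.0288) = 2.439 K/W
  R_aerogel blanket = (1/0.379 − 1/0.457)/(4πk) = 0.4503/(4π·0.0130) = 2.757 K/W
ΣR = 0.001405 + 8.205×10^-4 + 2.439 + 2.757 = 5.198 K/W
Q = ΔT/ΣR = (-171 °C − 21.3 °C)/5.198 = -37.0 W
(Negative Q ⇒ heat flows inward; heat gain = 37.0 W.)

Q = 37.0 W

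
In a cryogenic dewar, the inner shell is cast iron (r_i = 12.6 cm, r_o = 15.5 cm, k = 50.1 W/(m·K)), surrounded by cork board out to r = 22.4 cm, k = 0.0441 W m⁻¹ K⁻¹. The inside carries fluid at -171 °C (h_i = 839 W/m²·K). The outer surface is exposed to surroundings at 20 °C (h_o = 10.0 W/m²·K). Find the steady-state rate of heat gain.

Resistance network (inner→outer):
  R_conv,in = 1/(4πr²h) = 1/(4π·0.126²·839) = 0.005974 K/W
  R_cast iron = (1/0.126 − 1/0.155)/(4πk) = 1.485/(4π·50.1) = 0.002359 K/W
  R_cork board = (1/0.155 − 1/0.224)/(4πk) = 1.987/(4π·0.0441) = 3.586 K/W
  R_conv,out = 1/(4πr²h) = 1/(4π·0.224²·10.0) = 0.1586 K/W
ΣR = 0.005974 + 0.002359 + 3.586 + 0.1586 = 3.753 K/W
Q = ΔT/ΣR = (-171 °C − 20 °C)/3.753 = -50.9 W
(Negative Q ⇒ heat flows inward; heat gain = 50.9 W.)

Q = 50.9 W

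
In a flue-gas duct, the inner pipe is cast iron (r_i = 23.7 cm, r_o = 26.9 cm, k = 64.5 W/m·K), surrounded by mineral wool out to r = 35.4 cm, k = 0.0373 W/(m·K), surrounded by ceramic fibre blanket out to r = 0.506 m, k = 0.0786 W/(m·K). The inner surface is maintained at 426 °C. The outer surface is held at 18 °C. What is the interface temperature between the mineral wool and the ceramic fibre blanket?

T = 174 °C

Resistance network (inner→outer):
  R'_cast iron = ln(0.269/0.237)/(2πk) = 0.1267/(2π·64.5) = 3.125×10^-4 m·K/W
  R'_mineral wool = ln(0.354/0.269)/(2πk) = 0.2746/(2π·0.0373) = 1.172 m·K/W
  R'_ceramic fibre blanket = ln(0.506/0.354)/(2πk) = 0.3572/(2π·0.0786) = 0.7234 m·K/W
ΣR = 3.125×10^-4 + 1.172 + 0.7234 = 1.896 m·K/W
Q' = ΔT/ΣR = (426 °C − 18 °C)/1.896 = 215.2 W/m
From the inner boundary to the mineral wool/ceramic fibre blanket interface, ΣR_partial = 1.172 m·K/W.
T_interface = T_in − Q'·ΣR_partial = 426 °C − (215.2)(1.172) = 174 °C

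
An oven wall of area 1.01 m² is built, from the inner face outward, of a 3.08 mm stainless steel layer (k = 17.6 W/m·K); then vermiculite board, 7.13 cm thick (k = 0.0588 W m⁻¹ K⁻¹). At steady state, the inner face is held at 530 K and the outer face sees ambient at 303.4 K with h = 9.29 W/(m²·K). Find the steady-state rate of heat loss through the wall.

Series thermal resistances, inner to outer:
  R_stainless steel = L/(kA) = 0.00308/(17.6·1.01) = 1.733×10^-4 K/W
  R_vermiculite board = L/(kA) = 0.0713/(0.0588·1.01) = 1.201 K/W
  R_conv,out = 1/(hA) = 1/(9.29·1.01) = 0.1066 K/W
ΣR = 1.733×10^-4 + 1.201 + 0.1066 = 1.308 K/W
Q = ΔT/ΣR = (530 K − 303.4 K)/1.308 = 173 W

Q = 173 W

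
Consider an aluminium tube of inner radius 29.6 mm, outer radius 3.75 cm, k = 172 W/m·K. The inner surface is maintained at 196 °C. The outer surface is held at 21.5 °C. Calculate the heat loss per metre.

Q' = 2πk·ΔT/ln(r₂/r₁) = 2π × 172 × 174.5 / ln(0.0375/0.0296) = 7.97×10^5 W/m

Q' = 7.97×10^5 W/m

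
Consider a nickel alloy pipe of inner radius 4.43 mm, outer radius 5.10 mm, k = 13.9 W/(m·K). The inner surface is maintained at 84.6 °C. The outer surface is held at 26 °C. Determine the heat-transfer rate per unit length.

Q' = 2πk·ΔT/ln(r₂/r₁) = 2π × 13.9 × 58.6 / ln(0.00510/0.00443) = 36300 W/m

Q' = 36300 W/m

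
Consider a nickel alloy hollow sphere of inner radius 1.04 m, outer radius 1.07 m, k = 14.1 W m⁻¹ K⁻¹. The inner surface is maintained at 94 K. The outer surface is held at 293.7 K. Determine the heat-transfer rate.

Q = 4πk·ΔT/(1/r₁ − 1/r₂) = 4π × 14.1 × 199.7 / (1/1.04 − 1/1.07) = 1.31×10^6 W

Q = 1310 kW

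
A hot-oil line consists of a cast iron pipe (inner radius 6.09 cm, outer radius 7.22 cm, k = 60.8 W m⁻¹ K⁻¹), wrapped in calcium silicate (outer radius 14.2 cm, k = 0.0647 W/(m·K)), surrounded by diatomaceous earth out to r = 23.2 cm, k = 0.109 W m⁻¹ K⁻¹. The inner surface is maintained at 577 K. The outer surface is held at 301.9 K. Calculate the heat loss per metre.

Treat each layer as a resistance in series:
  R'_cast iron = ln(0.0722/0.0609)/(2πk) = 0.1702/(2π·60.8) = 4.455×10^-4 m·K/W
  R'_calcium silicate = ln(0.142/0.0722)/(2πk) = 0.6764/(2π·0.0647) = 1.664 m·K/W
  R'_diatomaceous earth = ln(0.232/0.142)/(2πk) = 0.4909/(2π·0.109) = 0.7168 m·K/W
ΣR = 4.455×10^-4 + 1.664 + 0.7168 = 2.381 m·K/W
Q' = ΔT/ΣR = (577 K − 301.9 K)/2.381 = 116 W/m

Q' = 116 W/m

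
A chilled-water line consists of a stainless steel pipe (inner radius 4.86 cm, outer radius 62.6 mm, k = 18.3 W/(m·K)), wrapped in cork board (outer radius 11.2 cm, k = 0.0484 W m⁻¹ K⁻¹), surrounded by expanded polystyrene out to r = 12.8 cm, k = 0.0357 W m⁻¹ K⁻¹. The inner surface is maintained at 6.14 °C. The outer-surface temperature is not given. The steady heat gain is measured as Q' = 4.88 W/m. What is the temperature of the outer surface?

T_out = 18.4 °C

Series resistances:
  R'_stainless steel = ln(0.0626/0.0486)/(2πk) = 0.2531/(2π·18.3) = 0.002202 m·K/W
  R'_cork board = ln(0.112/0.0626)/(2πk) = 0.5817/(2π·0.0484) = 1.913 m·K/W
  R'_expanded polystyrene = ln(0.128/0.112)/(2πk) = 0.1335/(2π·0.0357) = 0.5953 m·K/W
ΣR = 2.510 m·K/W
ΔT = Q'·ΣR = 4.88 × 2.510 = 12.25 K
Heat flows inward, so T_out = T_in + ΔT = 6.14 + 12.25 = 18.4 °C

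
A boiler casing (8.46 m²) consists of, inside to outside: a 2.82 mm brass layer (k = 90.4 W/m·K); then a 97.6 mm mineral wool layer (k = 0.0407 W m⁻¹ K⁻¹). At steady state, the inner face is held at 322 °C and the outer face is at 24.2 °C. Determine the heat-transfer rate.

Q = 1050 W

Treat each layer as a resistance in series:
  R_brass = L/(kA) = 0.00282/(90.4·8.46) = 3.687×10^-6 K/W
  R_mineral wool = L/(kA) = 0.0976/(0.0407·8.46) = 0.2835 K/W
ΣR = 3.687×10^-6 + 0.2835 = 0.2835 K/W
Q = ΔT/ΣR = (322 °C − 24.2 °C)/0.2835 = 1050 W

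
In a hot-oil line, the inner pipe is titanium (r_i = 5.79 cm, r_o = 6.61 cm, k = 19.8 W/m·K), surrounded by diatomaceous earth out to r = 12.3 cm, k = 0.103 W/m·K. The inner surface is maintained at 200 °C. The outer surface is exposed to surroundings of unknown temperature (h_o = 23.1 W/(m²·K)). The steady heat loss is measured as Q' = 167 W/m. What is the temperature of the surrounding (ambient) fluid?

Series resistances:
  R'_titanium = ln(0.0661/0.0579)/(2πk) = 0.1325/(2π·19.8) = 0.001065 m·K/W
  R'_diatomaceous earth = ln(0.123/0.0661)/(2πk) = 0.6210/(2π·0.103) = 0.9596 m·K/W
  R'_conv,out = 1/(2πr h) = 1/(2π·0.123·23.1) = 0.05601 m·K/W
ΣR = 1.017 m·K/W
ΔT = Q'·ΣR = 167 × 1.017 = 169.8 K
Heat flows outward, so T_out = T_in − ΔT = 200 − 169.8 = 30.2 °C

T_out = 30.2 °C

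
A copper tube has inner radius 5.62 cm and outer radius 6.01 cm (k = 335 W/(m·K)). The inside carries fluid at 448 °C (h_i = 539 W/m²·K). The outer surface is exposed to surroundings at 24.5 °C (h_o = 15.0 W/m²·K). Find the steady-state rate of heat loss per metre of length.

Treat each layer as a resistance in series:
  R'_conv,in = 1/(2πr h) = 1/(2π·0.0562·539) = 0.005254 m·K/W
  R'_copper = ln(0.0601/0.0562)/(2πk) = 0.06709/(2π·335) = 3.188×10^-5 m·K/W
  R'_conv,out = 1/(2πr h) = 1/(2π·0.0601·15.0) = 0.1765 m·K/W
ΣR = 0.005254 + 3.188×10^-5 + 0.1765 = 0.1818 m·K/W
Q' = ΔT/ΣR = (448 °C − 24.5 °C)/0.1818 = 2330 W/m

Q' = 2330 W/m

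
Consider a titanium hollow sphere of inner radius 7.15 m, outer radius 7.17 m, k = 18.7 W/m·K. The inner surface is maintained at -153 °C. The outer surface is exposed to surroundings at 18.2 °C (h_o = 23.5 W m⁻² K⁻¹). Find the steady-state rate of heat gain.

Resistance network (inner→outer):
  R_titanium = (1/7.15 − 1/7.17)/(4πk) = 3.901×10^-4/(4π·18.7) = 1.660×10^-6 K/W
  R_conv,out = 1/(4πr²h) = 1/(4π·7.17²·23.5) = 6.587×10^-5 K/W
ΣR = 1.660×10^-6 + 6.587×10^-5 = 6.753×10^-5 K/W
Q = ΔT/ΣR = (-153 °C − 18.2 °C)/6.753×10^-5 = -2.54×10^6 W
(Negative Q ⇒ heat flows inward; heat gain = 2.54×10^6 W.)

Q = 2.54×10^6 W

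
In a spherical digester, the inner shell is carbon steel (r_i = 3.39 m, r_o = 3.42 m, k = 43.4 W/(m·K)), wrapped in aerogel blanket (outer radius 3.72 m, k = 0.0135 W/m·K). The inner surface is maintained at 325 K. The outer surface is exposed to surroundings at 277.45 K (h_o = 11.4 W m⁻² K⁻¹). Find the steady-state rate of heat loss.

Series thermal resistances, inner to outer:
  R_carbon steel = (1/3.39 − 1/3.42)/(4πk) = 0.002588/(4π·43.4) = 4.745×10^-6 K/W
  R_aerogel blanket = (1/3.42 − 1/3.72)/(4πk) = 0.02358/(4π·0.0135) = 0.1390 K/W
  R_conv,out = 1/(4πr²h) = 1/(4π·3.72²·11.4) = 5.044×10^-4 K/W
ΣR = 4.745×10^-6 + 0.1390 + 5.044×10^-4 = 0.1395 K/W
Q = ΔT/ΣR = (325 K − 277.45 K)/0.1395 = 341 W

Q = 341 W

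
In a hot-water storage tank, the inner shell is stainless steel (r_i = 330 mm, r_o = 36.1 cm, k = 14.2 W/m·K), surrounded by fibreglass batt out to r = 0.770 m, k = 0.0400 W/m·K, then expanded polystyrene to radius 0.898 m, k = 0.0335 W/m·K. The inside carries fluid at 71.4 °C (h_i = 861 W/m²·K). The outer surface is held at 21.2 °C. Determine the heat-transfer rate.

Q = 14.9 W

Resistance network (inner→outer):
  R_conv,in = 1/(4πr²h) = 1/(4π·0.330²·861) = 8.487×10^-4 K/W
  R_stainless steel = (1/0.330 − 1/0.361)/(4πk) = 0.2602/(4π·14.2) = 0.001458 K/W
  R_fibreglass batt = (1/0.361 − 1/0.770)/(4πk) = 1.471/(4π·0.0400) = 2.927 K/W
  R_expanded polystyrene = (1/0.770 − 1/0.898)/(4πk) = 0.1851/(4π·0.0335) = 0.4397 K/W
ΣR = 8.487×10^-4 + 0.001458 + 2.927 + 0.4397 = 3.369 K/W
Q = ΔT/ΣR = (71.4 °C − 21.2 °C)/3.369 = 14.9 W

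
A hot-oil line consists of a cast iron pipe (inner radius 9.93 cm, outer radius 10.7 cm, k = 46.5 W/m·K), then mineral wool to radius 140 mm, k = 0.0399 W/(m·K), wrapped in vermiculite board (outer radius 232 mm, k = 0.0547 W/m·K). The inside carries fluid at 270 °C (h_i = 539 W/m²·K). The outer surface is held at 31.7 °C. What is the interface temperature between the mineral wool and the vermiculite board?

T = 169 °C

Treat each layer as a resistance in series:
  R'_conv,in = 1/(2πr h) = 1/(2π·0.0993·539) = 0.002974 m·K/W
  R'_cast iron = ln(0.107/0.0993)/(2πk) = 0.07468/(2π·46.5) = 2.556×10^-4 m·K/W
  R'_mineral wool = ln(0.140/0.107)/(2πk) = 0.2688/(2π·0.0399) = 1.072 m·K/W
  R'_vermiculite board = ln(0.232/0.140)/(2πk) = 0.5051/(2π·0.0547) = 1.470 m·K/W
ΣR = 0.002974 + 2.556×10^-4 + 1.072 + 1.470 = 2.545 m·K/W
Q' = ΔT/ΣR = (270 °C − 31.7 °C)/2.545 = 93.63 W/m
From the inner boundary to the mineral wool/vermiculite board interface, ΣR_partial = 1.075 m·K/W.
T_interface = T_in − Q'·ΣR_partial = 270 °C − (93.63)(1.075) = 169 °C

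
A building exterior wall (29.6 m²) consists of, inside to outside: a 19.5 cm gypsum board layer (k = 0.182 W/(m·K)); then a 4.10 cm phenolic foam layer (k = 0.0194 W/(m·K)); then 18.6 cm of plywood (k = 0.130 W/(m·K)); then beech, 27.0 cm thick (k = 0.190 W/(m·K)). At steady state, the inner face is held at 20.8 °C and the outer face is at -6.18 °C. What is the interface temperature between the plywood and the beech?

Series thermal resistances, inner to outer:
  R_gypsum board = L/(kA) = 0.195/(0.182·29.6) = 0.03620 K/W
  R_phenolic foam = L/(kA) = 0.0410/(0.0194·29.6) = 0.07140 K/W
  R_plywood = L/(kA) = 0.186/(0.130·29.6) = 0.04834 K/W
  R_beech = L/(kA) = 0.270/(0.190·29.6) = 0.04801 K/W
ΣR = 0.03620 + 0.07140 + 0.04834 + 0.04801 = 0.2040 K/W
Q = ΔT/ΣR = (20.8 °C − -6.18 °C)/0.2040 = 132.3 W
From the inner boundary to the plywood/beech interface, ΣR_partial = 0.1559 K/W.
T_interface = T_in − Q·ΣR_partial = 20.8 °C − (132.3)(0.1559) = 0.17 °C

T = 0.17 °C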